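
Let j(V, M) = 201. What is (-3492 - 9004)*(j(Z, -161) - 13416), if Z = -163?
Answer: 165134640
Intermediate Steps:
(-3492 - 9004)*(j(Z, -161) - 13416) = (-3492 - 9004)*(201 - 13416) = -12496*(-13215) = 165134640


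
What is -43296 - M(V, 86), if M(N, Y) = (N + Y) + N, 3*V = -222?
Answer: -43234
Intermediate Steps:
V = -74 (V = (⅓)*(-222) = -74)
M(N, Y) = Y + 2*N
-43296 - M(V, 86) = -43296 - (86 + 2*(-74)) = -43296 - (86 - 148) = -43296 - 1*(-62) = -43296 + 62 = -43234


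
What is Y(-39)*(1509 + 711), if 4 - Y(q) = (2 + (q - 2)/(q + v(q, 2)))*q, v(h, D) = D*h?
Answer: 212380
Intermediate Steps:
Y(q) = 4 - q*(2 + (-2 + q)/(3*q)) (Y(q) = 4 - (2 + (q - 2)/(q + 2*q))*q = 4 - (2 + (-2 + q)/((3*q)))*q = 4 - (2 + (-2 + q)*(1/(3*q)))*q = 4 - (2 + (-2 + q)/(3*q))*q = 4 - q*(2 + (-2 + q)/(3*q)))
Y(-39)*(1509 + 711) = (14/3 - 7/3*(-39))*(1509 + 711) = (14/3 + 91)*2220 = (287/3)*2220 = 212380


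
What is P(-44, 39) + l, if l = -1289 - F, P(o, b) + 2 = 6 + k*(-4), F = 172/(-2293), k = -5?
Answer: -2900473/2293 ≈ -1264.9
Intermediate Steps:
F = -172/2293 (F = 172*(-1/2293) = -172/2293 ≈ -0.075011)
P(o, b) = 24 (P(o, b) = -2 + (6 - 5*(-4)) = -2 + (6 + 20) = -2 + 26 = 24)
l = -2955505/2293 (l = -1289 - 1*(-172/2293) = -1289 + 172/2293 = -2955505/2293 ≈ -1288.9)
P(-44, 39) + l = 24 - 2955505/2293 = -2900473/2293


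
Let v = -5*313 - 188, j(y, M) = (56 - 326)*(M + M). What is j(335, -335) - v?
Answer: 182653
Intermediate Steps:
j(y, M) = -540*M
v = -1753 (v = -1565 - 188 = -1753)
j(335, -335) - v = -540*(-335) - 1*(-1753) = 180900 + 1753 = 182653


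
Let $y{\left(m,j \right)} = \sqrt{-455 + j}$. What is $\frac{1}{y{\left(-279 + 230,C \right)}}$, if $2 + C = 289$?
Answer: $- \frac{i \sqrt{42}}{84} \approx - 0.077152 i$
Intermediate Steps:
$C = 287$ ($C = -2 + 289 = 287$)
$\frac{1}{y{\left(-279 + 230,C \right)}} = \frac{1}{\sqrt{-455 + 287}} = \frac{1}{\sqrt{-168}} = \frac{1}{2 i \sqrt{42}} = - \frac{i \sqrt{42}}{84}$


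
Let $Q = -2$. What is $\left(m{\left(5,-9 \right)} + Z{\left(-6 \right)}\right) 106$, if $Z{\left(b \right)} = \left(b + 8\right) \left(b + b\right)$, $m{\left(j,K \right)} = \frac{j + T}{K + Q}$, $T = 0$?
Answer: $- \frac{28514}{11} \approx -2592.2$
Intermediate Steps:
$m{\left(j,K \right)} = \frac{j}{-2 + K}$ ($m{\left(j,K \right)} = \frac{j + 0}{K - 2} = \frac{j}{-2 + K}$)
$Z{\left(b \right)} = 2 b \left(8 + b\right)$ ($Z{\left(b \right)} = \left(8 + b\right) 2 b = 2 b \left(8 + b\right)$)
$\left(m{\left(5,-9 \right)} + Z{\left(-6 \right)}\right) 106 = \left(\frac{5}{-2 - 9} + 2 \left(-6\right) \left(8 - 6\right)\right) 106 = \left(\frac{5}{-11} + 2 \left(-6\right) 2\right) 106 = \left(5 \left(- \frac{1}{11}\right) - 24\right) 106 = \left(- \frac{5}{11} - 24\right) 106 = \left(- \frac{269}{11}\right) 106 = - \frac{28514}{11}$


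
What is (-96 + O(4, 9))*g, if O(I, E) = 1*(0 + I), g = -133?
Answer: 12236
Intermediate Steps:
O(I, E) = I (O(I, E) = 1*I = I)
(-96 + O(4, 9))*g = (-96 + 4)*(-133) = -92*(-133) = 12236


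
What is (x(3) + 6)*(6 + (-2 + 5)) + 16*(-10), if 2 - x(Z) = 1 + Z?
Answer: -124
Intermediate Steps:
x(Z) = 1 - Z (x(Z) = 2 - (1 + Z) = 2 + (-1 - Z) = 1 - Z)
(x(3) + 6)*(6 + (-2 + 5)) + 16*(-10) = ((1 - 1*3) + 6)*(6 + (-2 + 5)) + 16*(-10) = ((1 - 3) + 6)*(6 + 3) - 160 = (-2 + 6)*9 - 160 = 4*9 - 160 = 36 - 160 = -124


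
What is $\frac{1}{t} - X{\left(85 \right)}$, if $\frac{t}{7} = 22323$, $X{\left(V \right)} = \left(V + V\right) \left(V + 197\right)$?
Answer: $- \frac{7491152339}{156261} \approx -47940.0$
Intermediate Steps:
$X{\left(V \right)} = 2 V \left(197 + V\right)$
$t = 156261$ ($t = 7 \cdot 22323 = 156261$)
$\frac{1}{t} - X{\left(85 \right)} = \frac{1}{156261} - 2 \cdot 85 \left(197 + 85\right) = \frac{1}{156261} - 2 \cdot 85 \cdot 282 = \frac{1}{156261} - 47940 = - \frac{7491152339}{156261}$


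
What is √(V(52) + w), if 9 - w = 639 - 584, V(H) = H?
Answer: √6 ≈ 2.4495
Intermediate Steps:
w = -46 (w = 9 - (639 - 584) = 9 - 1*55 = 9 - 55 = -46)
√(V(52) + w) = √(52 - 46) = √6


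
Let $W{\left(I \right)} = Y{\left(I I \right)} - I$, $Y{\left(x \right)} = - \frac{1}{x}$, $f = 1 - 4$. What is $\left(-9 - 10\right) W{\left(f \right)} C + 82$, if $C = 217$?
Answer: $- \frac{106460}{9} \approx -11829.0$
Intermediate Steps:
$f = -3$ ($f = 1 - 4 = -3$)
$W{\left(I \right)} = - I - \frac{1}{I^{2}}$ ($W{\left(I \right)} = - \frac{1}{I I} - I = - \frac{1}{I^{2}} - I = - I - \frac{1}{I^{2}}$)
$\left(-9 - 10\right) W{\left(f \right)} C + 82 = \left(-9 - 10\right) \left(\left(-1\right) \left(-3\right) - \frac{1}{9}\right) 217 + 82 = - 19 \left(3 - \frac{1}{9}\right) 217 + 82 = \left(-19\right) \frac{26}{9} \cdot 217 + 82 = \left(- \frac{494}{9}\right) 217 + 82 = - \frac{107198}{9} + 82 = - \frac{106460}{9}$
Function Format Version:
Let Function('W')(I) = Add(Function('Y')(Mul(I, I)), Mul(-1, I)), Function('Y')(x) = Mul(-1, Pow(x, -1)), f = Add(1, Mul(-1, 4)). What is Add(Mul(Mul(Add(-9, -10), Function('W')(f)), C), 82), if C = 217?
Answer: Rational(-106460, 9) ≈ -11829.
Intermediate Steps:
f = -3 (f = Add(1, -4) = -3)
Function('W')(I) = Add(Mul(-1, I), Mul(-1, Pow(I, -2))) (Function('W')(I) = Add(Mul(-1, Pow(Mul(I, I), -1)), Mul(-1, I)) = Add(Mul(-1, Pow(Pow(I, 2), -1)), Mul(-1, I)) = Add(Mul(-1, Pow(I, -2)), Mul(-1, I)) = Add(Mul(-1, I), Mul(-1, Pow(I, -2))))
Add(Mul(Mul(Add(-9, -10), Function('W')(f)), C), 82) = Add(Mul(Mul(Add(-9, -10), Add(Mul(-1, -3), Mul(-1, Pow(-3, -2)))), 217), 82) = Add(Mul(Mul(-19, Add(3, Mul(-1, Rational(1, 9)))), 217), 82) = Add(Mul(Mul(-19, Add(3, Rational(-1, 9))), 217), 82) = Add(Mul(Mul(-19, Rational(26, 9)), 217), 82) = Add(Mul(Rational(-494, 9), 217), 82) = Add(Rational(-107198, 9), 82) = Rational(-106460, 9)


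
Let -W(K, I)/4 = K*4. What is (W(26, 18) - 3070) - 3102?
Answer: -6588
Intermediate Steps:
W(K, I) = -16*K (W(K, I) = -4*K*4 = -16*K)
(W(26, 18) - 3070) - 3102 = (-16*26 - 3070) - 3102 = (-416 - 3070) - 3102 = -3486 - 3102 = -6588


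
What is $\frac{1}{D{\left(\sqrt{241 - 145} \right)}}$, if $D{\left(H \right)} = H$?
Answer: $\frac{\sqrt{6}}{24} \approx 0.10206$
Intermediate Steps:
$\frac{1}{D{\left(\sqrt{241 - 145} \right)}} = \frac{1}{\sqrt{241 - 145}} = \frac{1}{\sqrt{96}} = \frac{1}{4 \sqrt{6}} = \frac{\sqrt{6}}{24}$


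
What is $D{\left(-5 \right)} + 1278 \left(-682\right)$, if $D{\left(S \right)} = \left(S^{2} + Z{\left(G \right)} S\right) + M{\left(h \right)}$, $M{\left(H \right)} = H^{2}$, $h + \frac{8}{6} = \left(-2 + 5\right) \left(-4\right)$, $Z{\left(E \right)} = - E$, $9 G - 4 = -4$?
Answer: $- \frac{7842539}{9} \approx -8.7139 \cdot 10^{5}$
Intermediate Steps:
$G = 0$ ($G = \frac{4}{9} + \frac{1}{9} \left(-4\right) = \frac{4}{9} - \frac{4}{9} = 0$)
$h = - \frac{40}{3}$ ($h = - \frac{4}{3} + \left(-2 + 5\right) \left(-4\right) = - \frac{4}{3} + 3 \left(-4\right) = - \frac{4}{3} - 12 = - \frac{40}{3} \approx -13.333$)
$D{\left(S \right)} = \frac{1600}{9} + S^{2}$ ($D{\left(S \right)} = \left(S^{2} + \left(-1\right) 0 S\right) + \left(- \frac{40}{3}\right)^{2} = \left(S^{2} + 0 S\right) + \frac{1600}{9} = \left(S^{2} + 0\right) + \frac{1600}{9} = S^{2} + \frac{1600}{9} = \frac{1600}{9} + S^{2}$)
$D{\left(-5 \right)} + 1278 \left(-682\right) = \left(\frac{1600}{9} + \left(-5\right)^{2}\right) + 1278 \left(-682\right) = \left(\frac{1600}{9} + 25\right) - 871596 = \frac{1825}{9} - 871596 = - \frac{7842539}{9}$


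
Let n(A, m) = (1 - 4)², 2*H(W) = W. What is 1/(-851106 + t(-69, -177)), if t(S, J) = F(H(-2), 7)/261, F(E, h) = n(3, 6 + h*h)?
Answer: -29/24682073 ≈ -1.1749e-6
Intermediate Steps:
H(W) = W/2
n(A, m) = 9 (n(A, m) = (-3)² = 9)
F(E, h) = 9
t(S, J) = 1/29 (t(S, J) = 9/261 = 9*(1/261) = 1/29)
1/(-851106 + t(-69, -177)) = 1/(-851106 + 1/29) = 1/(-24682073/29) = -29/24682073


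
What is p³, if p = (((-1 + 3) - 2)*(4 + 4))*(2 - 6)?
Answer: 0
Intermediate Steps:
p = 0 (p = ((2 - 2)*8)*(-4) = (0*8)*(-4) = 0*(-4) = 0)
p³ = 0³ = 0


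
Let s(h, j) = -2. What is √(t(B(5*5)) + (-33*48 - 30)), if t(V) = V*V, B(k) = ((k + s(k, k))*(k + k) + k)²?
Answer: √1906125389011 ≈ 1.3806e+6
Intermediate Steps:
B(k) = (k + 2*k*(-2 + k))² (B(k) = ((k - 2)*(k + k) + k)² = ((-2 + k)*(2*k) + k)² = (2*k*(-2 + k) + k)² = (k + 2*k*(-2 + k))²)
t(V) = V²
√(t(B(5*5)) + (-33*48 - 30)) = √(((5*5)²*(-3 + 2*(5*5))²)² + (-33*48 - 30)) = √((25²*(-3 + 2*25)²)² + (-1584 - 30)) = √((625*(-3 + 50)²)² - 1614) = √((625*47²)² - 1614) = √((625*2209)² - 1614) = √(1380625² - 1614) = √(1906125390625 - 1614) = √1906125389011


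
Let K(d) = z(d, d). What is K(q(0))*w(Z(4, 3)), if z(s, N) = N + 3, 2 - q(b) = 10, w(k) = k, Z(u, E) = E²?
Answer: -45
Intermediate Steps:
q(b) = -8 (q(b) = 2 - 1*10 = 2 - 10 = -8)
z(s, N) = 3 + N
K(d) = 3 + d
K(q(0))*w(Z(4, 3)) = (3 - 8)*3² = -5*9 = -45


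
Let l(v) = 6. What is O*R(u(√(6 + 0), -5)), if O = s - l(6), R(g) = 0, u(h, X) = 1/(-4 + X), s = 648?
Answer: 0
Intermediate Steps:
O = 642 (O = 648 - 1*6 = 648 - 6 = 642)
O*R(u(√(6 + 0), -5)) = 642*0 = 0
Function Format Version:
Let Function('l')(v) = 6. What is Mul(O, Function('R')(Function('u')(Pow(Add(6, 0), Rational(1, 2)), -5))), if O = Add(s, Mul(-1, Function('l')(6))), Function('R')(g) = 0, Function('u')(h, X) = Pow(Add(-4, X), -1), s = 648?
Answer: 0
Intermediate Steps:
O = 642 (O = Add(648, Mul(-1, 6)) = Add(648, -6) = 642)
Mul(O, Function('R')(Function('u')(Pow(Add(6, 0), Rational(1, 2)), -5))) = Mul(642, 0) = 0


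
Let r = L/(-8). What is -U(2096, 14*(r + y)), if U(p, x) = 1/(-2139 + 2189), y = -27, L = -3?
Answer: -1/50 ≈ -0.020000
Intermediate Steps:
r = 3/8 (r = -3/(-8) = -3*(-⅛) = 3/8 ≈ 0.37500)
U(p, x) = 1/50
-U(2096, 14*(r + y)) = -1*1/50 = -1/50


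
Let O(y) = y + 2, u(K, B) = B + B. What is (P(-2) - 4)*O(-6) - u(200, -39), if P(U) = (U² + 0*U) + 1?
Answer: 74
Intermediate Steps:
u(K, B) = 2*B
P(U) = 1 + U² (P(U) = (U² + 0) + 1 = U² + 1 = 1 + U²)
O(y) = 2 + y
(P(-2) - 4)*O(-6) - u(200, -39) = ((1 + (-2)²) - 4)*(2 - 6) - 2*(-39) = ((1 + 4) - 4)*(-4) - 1*(-78) = (5 - 4)*(-4) + 78 = 1*(-4) + 78 = -4 + 78 = 74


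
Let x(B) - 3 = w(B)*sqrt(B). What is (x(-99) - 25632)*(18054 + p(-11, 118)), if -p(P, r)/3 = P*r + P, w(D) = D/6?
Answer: -563351049 - 2176119*I*sqrt(11)/2 ≈ -5.6335e+8 - 3.6087e+6*I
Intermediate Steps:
w(D) = D/6 (w(D) = D*(1/6) = D/6)
p(P, r) = -3*P - 3*P*r (p(P, r) = -3*(P*r + P) = -3*(P + P*r) = -3*P - 3*P*r)
x(B) = 3 + B**(3/2)/6 (x(B) = 3 + (B/6)*sqrt(B) = 3 + B**(3/2)/6)
(x(-99) - 25632)*(18054 + p(-11, 118)) = ((3 + (-99)**(3/2)/6) - 25632)*(18054 - 3*(-11)*(1 + 118)) = ((3 + (-297*I*sqrt(11))/6) - 25632)*(18054 - 3*(-11)*119) = ((3 - 99*I*sqrt(11)/2) - 25632)*(18054 + 3927) = (-25629 - 99*I*sqrt(11)/2)*21981 = -563351049 - 2176119*I*sqrt(11)/2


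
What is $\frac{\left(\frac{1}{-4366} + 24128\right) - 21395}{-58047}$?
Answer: $- \frac{11932277}{253433202} \approx -0.047083$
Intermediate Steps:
$\frac{\left(\frac{1}{-4366} + 24128\right) - 21395}{-58047} = \left(\left(- \frac{1}{4366} + 24128\right) - 21395\right) \left(- \frac{1}{58047}\right) = \left(\frac{105342847}{4366} - 21395\right) \left(- \frac{1}{58047}\right) = \frac{11932277}{4366} \left(- \frac{1}{58047}\right) = - \frac{11932277}{253433202}$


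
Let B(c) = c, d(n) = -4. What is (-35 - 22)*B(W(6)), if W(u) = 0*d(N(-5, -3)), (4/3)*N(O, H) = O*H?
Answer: 0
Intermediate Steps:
N(O, H) = 3*H*O/4 (N(O, H) = 3*(O*H)/4 = 3*(H*O)/4 = 3*H*O/4)
W(u) = 0 (W(u) = 0*(-4) = 0)
(-35 - 22)*B(W(6)) = (-35 - 22)*0 = -57*0 = 0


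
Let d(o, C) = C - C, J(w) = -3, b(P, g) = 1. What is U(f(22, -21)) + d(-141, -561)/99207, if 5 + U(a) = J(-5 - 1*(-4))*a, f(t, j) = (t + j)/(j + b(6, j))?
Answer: -97/20 ≈ -4.8500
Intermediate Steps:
f(t, j) = (j + t)/(1 + j) (f(t, j) = (t + j)/(j + 1) = (j + t)/(1 + j))
d(o, C) = 0
U(a) = -5 - 3*a
U(f(22, -21)) + d(-141, -561)/99207 = (-5 - 3*(-21 + 22)/(1 - 21)) + 0/99207 = (-5 - 3/(-20)) + 0*(1/99207) = (-5 - (-3)/20) + 0 = (-5 - 3*(-1/20)) + 0 = (-5 + 3/20) + 0 = -97/20 + 0 = -97/20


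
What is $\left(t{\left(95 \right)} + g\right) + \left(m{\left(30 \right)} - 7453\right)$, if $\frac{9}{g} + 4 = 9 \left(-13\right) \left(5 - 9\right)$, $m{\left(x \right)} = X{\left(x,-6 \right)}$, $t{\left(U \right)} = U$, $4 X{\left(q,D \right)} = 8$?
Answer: $- \frac{3413175}{464} \approx -7356.0$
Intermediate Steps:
$X{\left(q,D \right)} = 2$ ($X{\left(q,D \right)} = \frac{1}{4} \cdot 8 = 2$)
$m{\left(x \right)} = 2$
$g = \frac{9}{464}$ ($g = \frac{9}{-4 + 9 \left(-13\right) \left(5 - 9\right)} = \frac{9}{-4 - -468} = \frac{9}{-4 + 468} = \frac{9}{464} \approx 0.019397$)
$\left(t{\left(95 \right)} + g\right) + \left(m{\left(30 \right)} - 7453\right) = \left(95 + \frac{9}{464}\right) + \left(2 - 7453\right) = \frac{44089}{464} - 7451 = - \frac{3413175}{464}$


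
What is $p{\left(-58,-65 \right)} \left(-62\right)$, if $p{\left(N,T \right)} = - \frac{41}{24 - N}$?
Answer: $31$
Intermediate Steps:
$p{\left(-58,-65 \right)} \left(-62\right) = \frac{41}{-24 - 58} \left(-62\right) = \frac{41}{-82} \left(-62\right) = 41 \left(- \frac{1}{82}\right) \left(-62\right) = \left(- \frac{1}{2}\right) \left(-62\right) = 31$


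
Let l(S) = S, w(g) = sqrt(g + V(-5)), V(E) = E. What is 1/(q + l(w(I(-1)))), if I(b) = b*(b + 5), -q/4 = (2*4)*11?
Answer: -352/123913 - 3*I/123913 ≈ -0.0028407 - 2.4211e-5*I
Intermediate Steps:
q = -352 (q = -4*2*4*11 = -32*11 = -4*88 = -352)
I(b) = b*(5 + b)
w(g) = sqrt(-5 + g) (w(g) = sqrt(g - 5) = sqrt(-5 + g))
1/(q + l(w(I(-1)))) = 1/(-352 + sqrt(-5 - (5 - 1))) = 1/(-352 + sqrt(-5 - 1*4)) = 1/(-352 + sqrt(-5 - 4)) = 1/(-352 + sqrt(-9)) = 1/(-352 + 3*I) = (-352 - 3*I)/123913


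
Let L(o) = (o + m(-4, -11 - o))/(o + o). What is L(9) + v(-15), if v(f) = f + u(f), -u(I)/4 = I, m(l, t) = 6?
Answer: 275/6 ≈ 45.833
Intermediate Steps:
u(I) = -4*I
L(o) = (6 + o)/(2*o) (L(o) = (o + 6)/(o + o) = (6 + o)/((2*o)) = (6 + o)*(1/(2*o)) = (6 + o)/(2*o))
v(f) = -3*f (v(f) = f - 4*f = -3*f)
L(9) + v(-15) = (½)*(6 + 9)/9 - 3*(-15) = (½)*(⅑)*15 + 45 = ⅚ + 45 = 275/6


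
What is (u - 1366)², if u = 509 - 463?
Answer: 1742400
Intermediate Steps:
u = 46
(u - 1366)² = (46 - 1366)² = (-1320)² = 1742400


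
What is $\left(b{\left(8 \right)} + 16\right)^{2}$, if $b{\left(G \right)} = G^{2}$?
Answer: $6400$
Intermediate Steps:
$\left(b{\left(8 \right)} + 16\right)^{2} = \left(8^{2} + 16\right)^{2} = \left(64 + 16\right)^{2} = 80^{2} = 6400$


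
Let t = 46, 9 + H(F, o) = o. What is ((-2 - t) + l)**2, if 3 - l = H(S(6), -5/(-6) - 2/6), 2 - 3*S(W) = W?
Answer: 5329/4 ≈ 1332.3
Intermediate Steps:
S(W) = 2/3 - W/3
H(F, o) = -9 + o
l = 23/2 (l = 3 - (-9 + (-5/(-6) - 2/6)) = 3 - (-9 + (-5*(-1/6) - 2*1/6)) = 3 - (-9 + (5/6 - 1/3)) = 3 - (-9 + 1/2) = 3 - 1*(-17/2) = 3 + 17/2 = 23/2 ≈ 11.500)
((-2 - t) + l)**2 = ((-2 - 1*46) + 23/2)**2 = ((-2 - 46) + 23/2)**2 = (-48 + 23/2)**2 = (-73/2)**2 = 5329/4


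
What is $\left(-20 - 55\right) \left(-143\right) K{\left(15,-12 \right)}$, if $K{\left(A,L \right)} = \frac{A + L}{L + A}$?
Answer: $10725$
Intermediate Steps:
$K{\left(A,L \right)} = 1$ ($K{\left(A,L \right)} = \frac{A + L}{A + L} = 1$)
$\left(-20 - 55\right) \left(-143\right) K{\left(15,-12 \right)} = \left(-20 - 55\right) \left(-143\right) 1 = \left(-75\right) \left(-143\right) 1 = 10725 \cdot 1 = 10725$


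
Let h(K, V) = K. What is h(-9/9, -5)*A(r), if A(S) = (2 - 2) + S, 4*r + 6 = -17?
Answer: 23/4 ≈ 5.7500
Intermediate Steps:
r = -23/4 (r = -3/2 + (¼)*(-17) = -3/2 - 17/4 = -23/4 ≈ -5.7500)
A(S) = S (A(S) = 0 + S = S)
h(-9/9, -5)*A(r) = -9/9*(-23/4) = -9*⅑*(-23/4) = -1*(-23/4) = 23/4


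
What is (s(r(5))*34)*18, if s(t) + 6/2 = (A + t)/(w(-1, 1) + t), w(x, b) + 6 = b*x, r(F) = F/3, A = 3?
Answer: -4743/2 ≈ -2371.5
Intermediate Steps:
r(F) = F/3 (r(F) = F*(⅓) = F/3)
w(x, b) = -6 + b*x
s(t) = -3 + (3 + t)/(-7 + t) (s(t) = -3 + (3 + t)/((-6 + 1*(-1)) + t) = -3 + (3 + t)/((-6 - 1) + t) = -3 + (3 + t)/(-7 + t))
(s(r(5))*34)*18 = ((2*(12 - 5/3)/(-7 + (⅓)*5))*34)*18 = ((2*(12 - 1*5/3)/(-7 + 5/3))*34)*18 = ((2*(12 - 5/3)/(-16/3))*34)*18 = ((2*(-3/16)*(31/3))*34)*18 = -31/8*34*18 = -527/4*18 = -4743/2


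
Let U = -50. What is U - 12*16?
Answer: -242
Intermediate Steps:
U - 12*16 = -50 - 12*16 = -50 - 192 = -242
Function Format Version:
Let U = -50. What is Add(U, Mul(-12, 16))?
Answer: -242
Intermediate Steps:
Add(U, Mul(-12, 16)) = Add(-50, Mul(-12, 16)) = Add(-50, -192) = -242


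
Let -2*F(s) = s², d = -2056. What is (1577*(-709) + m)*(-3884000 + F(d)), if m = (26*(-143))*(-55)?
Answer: 5479396117504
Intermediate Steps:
F(s) = -s²/2
m = 204490 (m = -3718*(-55) = 204490)
(1577*(-709) + m)*(-3884000 + F(d)) = (1577*(-709) + 204490)*(-3884000 - ½*(-2056)²) = (-1118093 + 204490)*(-3884000 - ½*4227136) = -913603*(-3884000 - 2113568) = -913603*(-5997568) = 5479396117504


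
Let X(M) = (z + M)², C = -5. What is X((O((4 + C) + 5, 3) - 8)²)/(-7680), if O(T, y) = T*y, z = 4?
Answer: -5/96 ≈ -0.052083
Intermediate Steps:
X(M) = (4 + M)²
X((O((4 + C) + 5, 3) - 8)²)/(-7680) = (4 + (((4 - 5) + 5)*3 - 8)²)²/(-7680) = (4 + ((-1 + 5)*3 - 8)²)²*(-1/7680) = (4 + (4*3 - 8)²)²*(-1/7680) = (4 + (12 - 8)²)²*(-1/7680) = (4 + 4²)²*(-1/7680) = (4 + 16)²*(-1/7680) = 20²*(-1/7680) = 400*(-1/7680) = -5/96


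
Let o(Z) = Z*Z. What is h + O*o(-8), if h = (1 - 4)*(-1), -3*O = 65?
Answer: -4151/3 ≈ -1383.7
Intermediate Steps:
O = -65/3 (O = -1/3*65 = -65/3 ≈ -21.667)
o(Z) = Z**2
h = 3 (h = -3*(-1) = 3)
h + O*o(-8) = 3 - 65/3*(-8)**2 = 3 - 65/3*64 = 3 - 4160/3 = -4151/3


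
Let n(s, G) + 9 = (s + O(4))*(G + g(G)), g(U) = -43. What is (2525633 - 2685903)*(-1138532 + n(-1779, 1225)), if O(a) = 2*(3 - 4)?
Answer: 519865074410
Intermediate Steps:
O(a) = -2 (O(a) = 2*(-1) = -2)
n(s, G) = -9 + (-43 + G)*(-2 + s) (n(s, G) = -9 + (s - 2)*(G - 43) = -9 + (-2 + s)*(-43 + G) = -9 + (-43 + G)*(-2 + s))
(2525633 - 2685903)*(-1138532 + n(-1779, 1225)) = (2525633 - 2685903)*(-1138532 + (77 - 43*(-1779) - 2*1225 + 1225*(-1779))) = -160270*(-1138532 + (77 + 76497 - 2450 - 2179275)) = -160270*(-1138532 - 2105151) = -160270*(-3243683) = 519865074410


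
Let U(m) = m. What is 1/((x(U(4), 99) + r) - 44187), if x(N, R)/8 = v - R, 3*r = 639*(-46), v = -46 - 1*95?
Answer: -1/55905 ≈ -1.7887e-5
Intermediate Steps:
v = -141 (v = -46 - 95 = -141)
r = -9798 (r = (639*(-46))/3 = (1/3)*(-29394) = -9798)
x(N, R) = -1128 - 8*R (x(N, R) = 8*(-141 - R) = -1128 - 8*R)
1/((x(U(4), 99) + r) - 44187) = 1/(((-1128 - 8*99) - 9798) - 44187) = 1/(((-1128 - 792) - 9798) - 44187) = 1/((-1920 - 9798) - 44187) = 1/(-11718 - 44187) = 1/(-55905) = -1/55905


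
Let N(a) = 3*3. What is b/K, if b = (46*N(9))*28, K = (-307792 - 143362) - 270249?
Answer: -11592/721403 ≈ -0.016069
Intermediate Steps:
N(a) = 9
K = -721403 (K = -451154 - 270249 = -721403)
b = 11592 (b = (46*9)*28 = 414*28 = 11592)
b/K = 11592/(-721403) = 11592*(-1/721403) = -11592/721403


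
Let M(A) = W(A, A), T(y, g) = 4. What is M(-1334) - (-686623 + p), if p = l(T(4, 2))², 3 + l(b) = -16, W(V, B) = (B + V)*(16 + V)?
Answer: 4202686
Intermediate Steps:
W(V, B) = (16 + V)*(B + V)
M(A) = 2*A² + 32*A (M(A) = A² + 16*A + 16*A + A*A = A² + 16*A + 16*A + A² = 2*A² + 32*A)
l(b) = -19 (l(b) = -3 - 16 = -19)
p = 361 (p = (-19)² = 361)
M(-1334) - (-686623 + p) = 2*(-1334)*(16 - 1334) - (-686623 + 361) = 2*(-1334)*(-1318) - 1*(-686262) = 3516424 + 686262 = 4202686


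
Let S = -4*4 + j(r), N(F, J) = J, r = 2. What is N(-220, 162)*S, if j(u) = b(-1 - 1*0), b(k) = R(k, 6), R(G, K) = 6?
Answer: -1620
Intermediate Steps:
b(k) = 6
j(u) = 6
S = -10 (S = -4*4 + 6 = -16 + 6 = -10)
N(-220, 162)*S = 162*(-10) = -1620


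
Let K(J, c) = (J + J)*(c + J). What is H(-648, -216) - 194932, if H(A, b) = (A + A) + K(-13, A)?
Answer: -179042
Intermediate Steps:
K(J, c) = 2*J*(J + c) (K(J, c) = (2*J)*(J + c) = 2*J*(J + c))
H(A, b) = 338 - 24*A (H(A, b) = (A + A) + 2*(-13)*(-13 + A) = 2*A + (338 - 26*A) = 338 - 24*A)
H(-648, -216) - 194932 = (338 - 24*(-648)) - 194932 = (338 + 15552) - 194932 = 15890 - 194932 = -179042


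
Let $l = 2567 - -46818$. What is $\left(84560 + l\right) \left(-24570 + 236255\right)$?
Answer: $28354147325$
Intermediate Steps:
$l = 49385$ ($l = 2567 + 46818 = 49385$)
$\left(84560 + l\right) \left(-24570 + 236255\right) = \left(84560 + 49385\right) \left(-24570 + 236255\right) = 133945 \cdot 211685 = 28354147325$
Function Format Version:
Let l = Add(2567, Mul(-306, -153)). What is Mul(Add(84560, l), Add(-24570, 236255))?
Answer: 28354147325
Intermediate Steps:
l = 49385 (l = Add(2567, 46818) = 49385)
Mul(Add(84560, l), Add(-24570, 236255)) = Mul(Add(84560, 49385), Add(-24570, 236255)) = Mul(133945, 211685) = 28354147325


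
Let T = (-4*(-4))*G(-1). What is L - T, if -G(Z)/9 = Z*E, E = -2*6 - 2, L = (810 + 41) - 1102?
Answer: 1765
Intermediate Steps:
L = -251 (L = 851 - 1102 = -251)
E = -14 (E = -12 - 2 = -14)
G(Z) = 126*Z (G(Z) = -9*Z*(-14) = -(-126)*Z = 126*Z)
T = -2016 (T = (-4*(-4))*(126*(-1)) = 16*(-126) = -2016)
L - T = -251 - 1*(-2016) = -251 + 2016 = 1765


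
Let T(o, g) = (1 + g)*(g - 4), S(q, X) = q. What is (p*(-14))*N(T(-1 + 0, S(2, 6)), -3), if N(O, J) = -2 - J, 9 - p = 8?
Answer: -14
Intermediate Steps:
p = 1 (p = 9 - 1*8 = 9 - 8 = 1)
T(o, g) = (1 + g)*(-4 + g)
(p*(-14))*N(T(-1 + 0, S(2, 6)), -3) = (1*(-14))*(-2 - 1*(-3)) = -14*(-2 + 3) = -14*1 = -14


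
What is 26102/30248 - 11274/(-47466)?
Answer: 131664457/119645964 ≈ 1.1005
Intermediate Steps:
26102/30248 - 11274/(-47466) = 26102*(1/30248) - 11274*(-1/47466) = 13051/15124 + 1879/7911 = 131664457/119645964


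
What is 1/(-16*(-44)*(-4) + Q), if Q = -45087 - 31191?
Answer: -1/79094 ≈ -1.2643e-5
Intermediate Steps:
Q = -76278
1/(-16*(-44)*(-4) + Q) = 1/(-16*(-44)*(-4) - 76278) = 1/(704*(-4) - 76278) = 1/(-2816 - 76278) = 1/(-79094) = -1/79094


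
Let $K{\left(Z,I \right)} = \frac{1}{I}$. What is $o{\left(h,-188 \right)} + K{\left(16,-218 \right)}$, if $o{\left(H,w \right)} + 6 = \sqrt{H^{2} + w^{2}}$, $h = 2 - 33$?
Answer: $- \frac{1309}{218} + \sqrt{36305} \approx 184.53$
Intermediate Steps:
$h = -31$
$o{\left(H,w \right)} = -6 + \sqrt{H^{2} + w^{2}}$
$o{\left(h,-188 \right)} + K{\left(16,-218 \right)} = \left(-6 + \sqrt{\left(-31\right)^{2} + \left(-188\right)^{2}}\right) + \frac{1}{-218} = \left(-6 + \sqrt{961 + 35344}\right) - \frac{1}{218} = \left(-6 + \sqrt{36305}\right) - \frac{1}{218} = - \frac{1309}{218} + \sqrt{36305}$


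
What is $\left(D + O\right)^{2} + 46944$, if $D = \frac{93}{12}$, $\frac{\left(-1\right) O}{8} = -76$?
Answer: $\frac{6817473}{16} \approx 4.2609 \cdot 10^{5}$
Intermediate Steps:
$O = 608$ ($O = \left(-8\right) \left(-76\right) = 608$)
$D = \frac{31}{4}$ ($D = 93 \cdot \frac{1}{12} = \frac{31}{4} \approx 7.75$)
$\left(D + O\right)^{2} + 46944 = \left(\frac{31}{4} + 608\right)^{2} + 46944 = \left(\frac{2463}{4}\right)^{2} + 46944 = \frac{6066369}{16} + 46944 = \frac{6817473}{16}$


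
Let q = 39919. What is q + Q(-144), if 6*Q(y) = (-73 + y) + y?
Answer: 239153/6 ≈ 39859.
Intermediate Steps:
Q(y) = -73/6 + y/3 (Q(y) = ((-73 + y) + y)/6 = (-73 + 2*y)/6 = -73/6 + y/3)
q + Q(-144) = 39919 + (-73/6 + (⅓)*(-144)) = 39919 + (-73/6 - 48) = 39919 - 361/6 = 239153/6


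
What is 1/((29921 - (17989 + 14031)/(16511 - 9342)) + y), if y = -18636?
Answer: 7169/80870145 ≈ 8.8648e-5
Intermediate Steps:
1/((29921 - (17989 + 14031)/(16511 - 9342)) + y) = 1/((29921 - (17989 + 14031)/(16511 - 9342)) - 18636) = 1/((29921 - 32020/7169) - 18636) = 1/(214471629/7169 - 18636) = 1/(80870145/7169) = 7169/80870145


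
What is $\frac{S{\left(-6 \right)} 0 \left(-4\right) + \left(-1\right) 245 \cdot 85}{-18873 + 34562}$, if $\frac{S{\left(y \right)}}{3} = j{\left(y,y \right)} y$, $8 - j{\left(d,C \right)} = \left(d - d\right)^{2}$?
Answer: $- \frac{20825}{15689} \approx -1.3274$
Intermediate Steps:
$j{\left(d,C \right)} = 8$ ($j{\left(d,C \right)} = 8 - \left(d - d\right)^{2} = 8 - 0^{2} = 8 - 0 = 8 + 0 = 8$)
$S{\left(y \right)} = 24 y$ ($S{\left(y \right)} = 3 \cdot 8 y = 24 y$)
$\frac{S{\left(-6 \right)} 0 \left(-4\right) + \left(-1\right) 245 \cdot 85}{-18873 + 34562} = \frac{24 \left(-6\right) 0 \left(-4\right) + \left(-1\right) 245 \cdot 85}{-18873 + 34562} = \frac{\left(-144\right) 0 \left(-4\right) - 20825}{15689} = \left(0 \left(-4\right) - 20825\right) \frac{1}{15689} = \left(0 - 20825\right) \frac{1}{15689} = \left(-20825\right) \frac{1}{15689} = - \frac{20825}{15689}$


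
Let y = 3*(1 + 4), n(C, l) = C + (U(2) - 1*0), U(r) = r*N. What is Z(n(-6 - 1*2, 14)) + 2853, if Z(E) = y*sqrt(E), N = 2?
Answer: 2853 + 30*I ≈ 2853.0 + 30.0*I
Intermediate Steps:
U(r) = 2*r (U(r) = r*2 = 2*r)
n(C, l) = 4 + C (n(C, l) = C + (2*2 - 1*0) = C + (4 + 0) = C + 4 = 4 + C)
y = 15 (y = 3*5 = 15)
Z(E) = 15*sqrt(E)
Z(n(-6 - 1*2, 14)) + 2853 = 15*sqrt(4 + (-6 - 1*2)) + 2853 = 15*sqrt(4 + (-6 - 2)) + 2853 = 15*sqrt(4 - 8) + 2853 = 15*sqrt(-4) + 2853 = 15*(2*I) + 2853 = 30*I + 2853 = 2853 + 30*I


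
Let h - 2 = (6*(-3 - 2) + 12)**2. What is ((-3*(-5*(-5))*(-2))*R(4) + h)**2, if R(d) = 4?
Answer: 857476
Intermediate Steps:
h = 326 (h = 2 + (6*(-3 - 2) + 12)**2 = 2 + (6*(-5) + 12)**2 = 2 + (-30 + 12)**2 = 2 + (-18)**2 = 2 + 324 = 326)
((-3*(-5*(-5))*(-2))*R(4) + h)**2 = (-3*(-5*(-5))*(-2)*4 + 326)**2 = (-75*(-2)*4 + 326)**2 = (-3*(-50)*4 + 326)**2 = (150*4 + 326)**2 = (600 + 326)**2 = 926**2 = 857476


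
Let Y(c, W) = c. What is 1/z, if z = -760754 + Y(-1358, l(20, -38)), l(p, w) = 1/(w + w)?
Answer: -1/762112 ≈ -1.3121e-6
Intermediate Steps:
l(p, w) = 1/(2*w)
z = -762112 (z = -760754 - 1358 = -762112)
1/z = 1/(-762112) = -1/762112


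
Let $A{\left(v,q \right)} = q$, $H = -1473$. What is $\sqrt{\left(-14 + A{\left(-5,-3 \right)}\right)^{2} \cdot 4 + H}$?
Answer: $i \sqrt{317} \approx 17.805 i$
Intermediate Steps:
$\sqrt{\left(-14 + A{\left(-5,-3 \right)}\right)^{2} \cdot 4 + H} = \sqrt{\left(-14 - 3\right)^{2} \cdot 4 - 1473} = \sqrt{\left(-17\right)^{2} \cdot 4 - 1473} = \sqrt{289 \cdot 4 - 1473} = \sqrt{1156 - 1473} = \sqrt{-317} = i \sqrt{317}$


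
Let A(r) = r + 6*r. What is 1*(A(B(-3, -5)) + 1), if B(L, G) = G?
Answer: -34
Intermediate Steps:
A(r) = 7*r
1*(A(B(-3, -5)) + 1) = 1*(7*(-5) + 1) = 1*(-35 + 1) = 1*(-34) = -34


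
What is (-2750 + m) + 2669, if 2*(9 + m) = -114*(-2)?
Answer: 24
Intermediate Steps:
m = 105 (m = -9 + (-114*(-2))/2 = -9 + (½)*228 = -9 + 114 = 105)
(-2750 + m) + 2669 = (-2750 + 105) + 2669 = -2645 + 2669 = 24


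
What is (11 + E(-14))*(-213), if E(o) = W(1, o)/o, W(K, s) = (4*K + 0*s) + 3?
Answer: -4473/2 ≈ -2236.5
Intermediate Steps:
W(K, s) = 3 + 4*K (W(K, s) = (4*K + 0) + 3 = 4*K + 3 = 3 + 4*K)
E(o) = 7/o (E(o) = (3 + 4*1)/o = (3 + 4)/o = 7/o)
(11 + E(-14))*(-213) = (11 + 7/(-14))*(-213) = (11 + 7*(-1/14))*(-213) = (11 - ½)*(-213) = (21/2)*(-213) = -4473/2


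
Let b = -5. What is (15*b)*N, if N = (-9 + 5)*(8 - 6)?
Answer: 600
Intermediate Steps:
N = -8 (N = -4*2 = -8)
(15*b)*N = (15*(-5))*(-8) = -75*(-8) = 600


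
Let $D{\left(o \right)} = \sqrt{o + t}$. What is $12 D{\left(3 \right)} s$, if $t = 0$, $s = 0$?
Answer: $0$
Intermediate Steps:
$D{\left(o \right)} = \sqrt{o}$ ($D{\left(o \right)} = \sqrt{o + 0} = \sqrt{o}$)
$12 D{\left(3 \right)} s = 12 \sqrt{3} \cdot 0 = 0$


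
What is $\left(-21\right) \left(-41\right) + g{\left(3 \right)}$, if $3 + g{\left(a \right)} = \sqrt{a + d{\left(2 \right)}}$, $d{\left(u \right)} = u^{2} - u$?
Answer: $858 + \sqrt{5} \approx 860.24$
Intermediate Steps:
$g{\left(a \right)} = -3 + \sqrt{2 + a}$ ($g{\left(a \right)} = -3 + \sqrt{a + 2 \left(-1 + 2\right)} = -3 + \sqrt{a + 2 \cdot 1} = -3 + \sqrt{a + 2} = -3 + \sqrt{2 + a}$)
$\left(-21\right) \left(-41\right) + g{\left(3 \right)} = \left(-21\right) \left(-41\right) - \left(3 - \sqrt{2 + 3}\right) = 861 - \left(3 - \sqrt{5}\right) = 858 + \sqrt{5}$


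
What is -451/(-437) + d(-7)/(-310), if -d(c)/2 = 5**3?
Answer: 24906/13547 ≈ 1.8385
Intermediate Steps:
d(c) = -250 (d(c) = -2*5**3 = -2*125 = -250)
-451/(-437) + d(-7)/(-310) = -451/(-437) - 250/(-310) = -451*(-1/437) - 250*(-1/310) = 451/437 + 25/31 = 24906/13547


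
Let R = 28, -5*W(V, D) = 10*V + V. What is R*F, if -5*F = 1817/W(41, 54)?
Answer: 50876/451 ≈ 112.81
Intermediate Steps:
W(V, D) = -11*V/5 (W(V, D) = -(10*V + V)/5 = -11*V/5)
F = 1817/451 (F = -1817/(5*((-11/5*41))) = -1817/(5*(-451/5)) = -1817*(-5)/(5*451) = -⅕*(-9085/451) = 1817/451 ≈ 4.0288)
R*F = 28*(1817/451) = 50876/451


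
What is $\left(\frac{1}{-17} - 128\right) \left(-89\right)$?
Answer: $\frac{193753}{17} \approx 11397.0$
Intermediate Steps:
$\left(\frac{1}{-17} - 128\right) \left(-89\right) = \left(- \frac{1}{17} - 128\right) \left(-89\right) = \left(- \frac{2177}{17}\right) \left(-89\right) = \frac{193753}{17}$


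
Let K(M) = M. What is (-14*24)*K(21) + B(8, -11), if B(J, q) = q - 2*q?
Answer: -7045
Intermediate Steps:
B(J, q) = -q
(-14*24)*K(21) + B(8, -11) = -14*24*21 - 1*(-11) = -336*21 + 11 = -7056 + 11 = -7045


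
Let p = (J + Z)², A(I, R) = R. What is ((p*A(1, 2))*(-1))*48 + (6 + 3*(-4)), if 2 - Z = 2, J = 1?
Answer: -102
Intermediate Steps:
Z = 0 (Z = 2 - 1*2 = 2 - 2 = 0)
p = 1 (p = (1 + 0)² = 1² = 1)
((p*A(1, 2))*(-1))*48 + (6 + 3*(-4)) = ((1*2)*(-1))*48 + (6 + 3*(-4)) = (2*(-1))*48 + (6 - 12) = -2*48 - 6 = -96 - 6 = -102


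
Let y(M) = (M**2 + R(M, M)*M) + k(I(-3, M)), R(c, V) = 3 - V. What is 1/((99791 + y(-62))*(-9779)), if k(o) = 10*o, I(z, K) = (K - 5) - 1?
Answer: -1/967387575 ≈ -1.0337e-9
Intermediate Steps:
I(z, K) = -6 + K (I(z, K) = (-5 + K) - 1 = -6 + K)
y(M) = -60 + M**2 + 10*M + M*(3 - M) (y(M) = (M**2 + (3 - M)*M) + 10*(-6 + M) = (M**2 + M*(3 - M)) + (-60 + 10*M) = -60 + M**2 + 10*M + M*(3 - M))
1/((99791 + y(-62))*(-9779)) = 1/((99791 + (-60 + 13*(-62)))*(-9779)) = -1/9779/(99791 + (-60 - 806)) = -1/9779/(99791 - 866) = -1/9779/98925 = (1/98925)*(-1/9779) = -1/967387575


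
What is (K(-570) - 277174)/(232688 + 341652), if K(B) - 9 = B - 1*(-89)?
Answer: -138823/287170 ≈ -0.48342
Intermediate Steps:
K(B) = 98 + B (K(B) = 9 + (B - 1*(-89)) = 9 + (B + 89) = 9 + (89 + B) = 98 + B)
(K(-570) - 277174)/(232688 + 341652) = ((98 - 570) - 277174)/(232688 + 341652) = (-472 - 277174)/574340 = -277646*1/574340 = -138823/287170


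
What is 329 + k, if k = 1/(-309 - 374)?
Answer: 224706/683 ≈ 329.00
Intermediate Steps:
k = -1/683 (k = 1/(-683) = -1/683 ≈ -0.0014641)
329 + k = 329 - 1/683 = 224706/683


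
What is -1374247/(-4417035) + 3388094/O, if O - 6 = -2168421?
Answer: -114146590217/91218713805 ≈ -1.2514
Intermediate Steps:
O = -2168415 (O = 6 - 2168421 = -2168415)
-1374247/(-4417035) + 3388094/O = -1374247/(-4417035) + 3388094/(-2168415) = -1374247*(-1/4417035) + 3388094*(-1/2168415) = 196321/631005 - 3388094/2168415 = -114146590217/91218713805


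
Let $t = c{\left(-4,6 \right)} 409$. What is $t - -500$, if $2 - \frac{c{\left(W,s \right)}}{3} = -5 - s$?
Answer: $16451$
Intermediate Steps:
$c{\left(W,s \right)} = 21 + 3 s$ ($c{\left(W,s \right)} = 6 - 3 \left(-5 - s\right) = 6 + \left(15 + 3 s\right) = 21 + 3 s$)
$t = 15951$ ($t = \left(21 + 3 \cdot 6\right) 409 = \left(21 + 18\right) 409 = 39 \cdot 409 = 15951$)
$t - -500 = 15951 - -500 = 15951 + 500 = 16451$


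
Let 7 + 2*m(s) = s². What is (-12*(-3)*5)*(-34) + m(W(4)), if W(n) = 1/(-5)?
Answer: -153087/25 ≈ -6123.5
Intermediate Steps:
W(n) = -⅕
m(s) = -7/2 + s²/2
(-12*(-3)*5)*(-34) + m(W(4)) = (-12*(-3)*5)*(-34) + (-7/2 + (-⅕)²/2) = (-4*(-9)*5)*(-34) + (-7/2 + (½)*(1/25)) = (36*5)*(-34) + (-7/2 + 1/50) = 180*(-34) - 87/25 = -6120 - 87/25 = -153087/25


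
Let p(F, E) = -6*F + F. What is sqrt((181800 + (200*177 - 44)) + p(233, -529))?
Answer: 3*sqrt(23999) ≈ 464.75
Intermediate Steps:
p(F, E) = -5*F
sqrt((181800 + (200*177 - 44)) + p(233, -529)) = sqrt((181800 + (200*177 - 44)) - 5*233) = sqrt((181800 + (35400 - 44)) - 1165) = sqrt((181800 + 35356) - 1165) = sqrt(217156 - 1165) = sqrt(215991) = 3*sqrt(23999)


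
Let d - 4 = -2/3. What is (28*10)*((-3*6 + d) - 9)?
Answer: -19880/3 ≈ -6626.7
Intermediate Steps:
d = 10/3 (d = 4 - 2/3 = 4 - 2*⅓ = 4 - ⅔ = 10/3 ≈ 3.3333)
(28*10)*((-3*6 + d) - 9) = (28*10)*((-3*6 + 10/3) - 9) = 280*((-18 + 10/3) - 9) = 280*(-44/3 - 9) = 280*(-71/3) = -19880/3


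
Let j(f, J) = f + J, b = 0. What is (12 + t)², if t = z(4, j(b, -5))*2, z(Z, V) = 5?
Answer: 484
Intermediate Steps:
j(f, J) = J + f
t = 10 (t = 5*2 = 10)
(12 + t)² = (12 + 10)² = 22² = 484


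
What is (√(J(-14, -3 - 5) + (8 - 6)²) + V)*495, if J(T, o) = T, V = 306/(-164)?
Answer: -75735/82 + 495*I*√10 ≈ -923.6 + 1565.3*I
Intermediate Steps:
V = -153/82 (V = 306*(-1/164) = -153/82 ≈ -1.8659)
(√(J(-14, -3 - 5) + (8 - 6)²) + V)*495 = (√(-14 + (8 - 6)²) - 153/82)*495 = (√(-14 + 2²) - 153/82)*495 = (√(-14 + 4) - 153/82)*495 = (√(-10) - 153/82)*495 = (I*√10 - 153/82)*495 = (-153/82 + I*√10)*495 = -75735/82 + 495*I*√10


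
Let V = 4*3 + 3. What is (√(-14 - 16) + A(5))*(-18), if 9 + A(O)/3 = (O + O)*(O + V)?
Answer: -10314 - 18*I*√30 ≈ -10314.0 - 98.59*I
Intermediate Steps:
V = 15 (V = 12 + 3 = 15)
A(O) = -27 + 6*O*(15 + O) (A(O) = -27 + 3*((O + O)*(O + 15)) = -27 + 3*((2*O)*(15 + O)) = -27 + 3*(2*O*(15 + O)) = -27 + 6*O*(15 + O))
(√(-14 - 16) + A(5))*(-18) = (√(-14 - 16) + (-27 + 6*5² + 90*5))*(-18) = (√(-30) + (-27 + 6*25 + 450))*(-18) = (I*√30 + (-27 + 150 + 450))*(-18) = (I*√30 + 573)*(-18) = (573 + I*√30)*(-18) = -10314 - 18*I*√30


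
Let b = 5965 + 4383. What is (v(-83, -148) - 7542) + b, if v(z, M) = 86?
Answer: 2892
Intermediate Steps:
b = 10348
(v(-83, -148) - 7542) + b = (86 - 7542) + 10348 = -7456 + 10348 = 2892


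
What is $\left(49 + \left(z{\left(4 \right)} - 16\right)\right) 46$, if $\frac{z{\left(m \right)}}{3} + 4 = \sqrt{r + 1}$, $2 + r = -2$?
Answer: $966 + 138 i \sqrt{3} \approx 966.0 + 239.02 i$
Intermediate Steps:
$r = -4$ ($r = -2 - 2 = -4$)
$z{\left(m \right)} = -12 + 3 i \sqrt{3}$ ($z{\left(m \right)} = -12 + 3 \sqrt{-4 + 1} = -12 + 3 \sqrt{-3} = -12 + 3 i \sqrt{3}$)
$\left(49 + \left(z{\left(4 \right)} - 16\right)\right) 46 = \left(49 - \left(28 - 3 i \sqrt{3}\right)\right) 46 = \left(21 + 3 i \sqrt{3}\right) 46 = 966 + 138 i \sqrt{3}$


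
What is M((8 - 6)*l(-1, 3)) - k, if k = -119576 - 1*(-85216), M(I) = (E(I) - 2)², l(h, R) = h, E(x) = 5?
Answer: 34369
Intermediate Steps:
M(I) = 9 (M(I) = (5 - 2)² = 3² = 9)
k = -34360 (k = -119576 + 85216 = -34360)
M((8 - 6)*l(-1, 3)) - k = 9 - 1*(-34360) = 9 + 34360 = 34369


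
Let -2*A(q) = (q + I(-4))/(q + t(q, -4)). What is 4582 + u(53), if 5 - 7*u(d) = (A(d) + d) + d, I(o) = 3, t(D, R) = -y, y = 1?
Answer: 415656/91 ≈ 4567.6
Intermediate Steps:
t(D, R) = -1 (t(D, R) = -1*1 = -1)
A(q) = -(3 + q)/(2*(-1 + q)) (A(q) = -(q + 3)/(2*(q - 1)) = -(3 + q)/(2*(-1 + q)))
u(d) = 5/7 - 2*d/7 - (-3 - d)/(14*(-1 + d)) (u(d) = 5/7 - (((-3 - d)/(2*(-1 + d)) + d) + d)/7 = 5/7 - ((d + (-3 - d)/(2*(-1 + d))) + d)/7 = 5/7 - (2*d + (-3 - d)/(2*(-1 + d)))/7 = 5/7 + (-2*d/7 - (-3 - d)/(14*(-1 + d))) = 5/7 - 2*d/7 - (-3 - d)/(14*(-1 + d)))
4582 + u(53) = 4582 + (-7 - 4*53² + 15*53)/(14*(-1 + 53)) = 4582 + (1/14)*(-7 - 4*2809 + 795)/52 = 4582 + (1/14)*(1/52)*(-7 - 11236 + 795) = 4582 + (1/14)*(1/52)*(-10448) = 4582 - 1306/91 = 415656/91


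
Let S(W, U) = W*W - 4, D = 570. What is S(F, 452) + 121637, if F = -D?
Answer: 446533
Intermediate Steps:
F = -570 (F = -1*570 = -570)
S(W, U) = -4 + W**2 (S(W, U) = W**2 - 4 = -4 + W**2)
S(F, 452) + 121637 = (-4 + (-570)**2) + 121637 = (-4 + 324900) + 121637 = 324896 + 121637 = 446533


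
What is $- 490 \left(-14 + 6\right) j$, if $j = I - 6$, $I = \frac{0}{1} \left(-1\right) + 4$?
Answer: $-7840$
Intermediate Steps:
$I = 4$ ($I = 0 \cdot 1 \left(-1\right) + 4 = 0 \left(-1\right) + 4 = 0 + 4 = 4$)
$j = -2$ ($j = 4 - 6 = -2$)
$- 490 \left(-14 + 6\right) j = - 490 \left(-14 + 6\right) \left(-2\right) = - 490 \left(\left(-8\right) \left(-2\right)\right) = \left(-490\right) 16 = -7840$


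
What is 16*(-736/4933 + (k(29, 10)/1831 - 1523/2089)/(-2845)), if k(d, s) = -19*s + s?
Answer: -127896752235056/53680947215215 ≈ -2.3825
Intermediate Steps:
k(d, s) = -18*s
16*(-736/4933 + (k(29, 10)/1831 - 1523/2089)/(-2845)) = 16*(-736/4933 + (-18*10/1831 - 1523/2089)/(-2845)) = 16*(-736*1/4933 + (-180*1/1831 - 1523*1/2089)*(-1/2845)) = 16*(-736/4933 + (-180/1831 - 1523/2089)*(-1/2845)) = 16*(-736/4933 - 3164633/3824959*(-1/2845)) = 16*(-736/4933 + 3164633/10882008355) = 16*(-7993547014691/53680947215215) = -127896752235056/53680947215215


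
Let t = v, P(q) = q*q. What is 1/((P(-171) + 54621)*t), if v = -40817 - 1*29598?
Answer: -1/5905142730 ≈ -1.6934e-10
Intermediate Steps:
v = -70415 (v = -40817 - 29598 = -70415)
P(q) = q²
t = -70415
1/((P(-171) + 54621)*t) = 1/(((-171)² + 54621)*(-70415)) = -1/70415/(29241 + 54621) = -1/70415/83862 = (1/83862)*(-1/70415) = -1/5905142730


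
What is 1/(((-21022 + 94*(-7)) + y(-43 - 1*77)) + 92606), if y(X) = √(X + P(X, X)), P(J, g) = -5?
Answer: 70926/5030497601 - 5*I*√5/5030497601 ≈ 1.4099e-5 - 2.2225e-9*I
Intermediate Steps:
y(X) = √(-5 + X) (y(X) = √(X - 5) = √(-5 + X))
1/(((-21022 + 94*(-7)) + y(-43 - 1*77)) + 92606) = 1/(((-21022 + 94*(-7)) + √(-5 + (-43 - 1*77))) + 92606) = 1/(((-21022 - 658) + √(-5 + (-43 - 77))) + 92606) = 1/((-21680 + √(-5 - 120)) + 92606) = 1/((-21680 + √(-125)) + 92606) = 1/((-21680 + 5*I*√5) + 92606) = 1/(70926 + 5*I*√5)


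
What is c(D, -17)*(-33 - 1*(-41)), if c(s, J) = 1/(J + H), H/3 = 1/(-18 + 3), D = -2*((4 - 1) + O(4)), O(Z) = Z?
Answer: -20/43 ≈ -0.46512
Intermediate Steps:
D = -14 (D = -2*((4 - 1) + 4) = -2*(3 + 4) = -2*7 = -14)
H = -1/5 (H = 3/(-18 + 3) = 3/(-15) = 3*(-1/15) = -1/5 ≈ -0.20000)
c(s, J) = 1/(-1/5 + J) (c(s, J) = 1/(J - 1/5) = 1/(-1/5 + J))
c(D, -17)*(-33 - 1*(-41)) = (5/(-1 + 5*(-17)))*(-33 - 1*(-41)) = (5/(-1 - 85))*(-33 + 41) = (5/(-86))*8 = (5*(-1/86))*8 = -5/86*8 = -20/43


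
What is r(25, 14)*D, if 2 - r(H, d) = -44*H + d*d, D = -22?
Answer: -19932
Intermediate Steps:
r(H, d) = 2 - d² + 44*H (r(H, d) = 2 - (-44*H + d*d) = 2 - (-44*H + d²) = 2 - (d² - 44*H) = 2 + (-d² + 44*H) = 2 - d² + 44*H)
r(25, 14)*D = (2 - 1*14² + 44*25)*(-22) = (2 - 1*196 + 1100)*(-22) = (2 - 196 + 1100)*(-22) = 906*(-22) = -19932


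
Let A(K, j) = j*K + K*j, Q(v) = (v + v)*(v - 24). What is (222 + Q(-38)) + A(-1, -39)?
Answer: 5012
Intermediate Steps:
Q(v) = 2*v*(-24 + v) (Q(v) = (2*v)*(-24 + v) = 2*v*(-24 + v))
A(K, j) = 2*K*j (A(K, j) = K*j + K*j = 2*K*j)
(222 + Q(-38)) + A(-1, -39) = (222 + 2*(-38)*(-24 - 38)) + 2*(-1)*(-39) = (222 + 2*(-38)*(-62)) + 78 = (222 + 4712) + 78 = 4934 + 78 = 5012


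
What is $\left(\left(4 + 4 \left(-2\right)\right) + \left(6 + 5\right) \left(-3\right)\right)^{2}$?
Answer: $1369$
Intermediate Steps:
$\left(\left(4 + 4 \left(-2\right)\right) + \left(6 + 5\right) \left(-3\right)\right)^{2} = \left(\left(4 - 8\right) + 11 \left(-3\right)\right)^{2} = \left(-4 - 33\right)^{2} = \left(-37\right)^{2} = 1369$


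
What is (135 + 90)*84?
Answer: 18900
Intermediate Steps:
(135 + 90)*84 = 225*84 = 18900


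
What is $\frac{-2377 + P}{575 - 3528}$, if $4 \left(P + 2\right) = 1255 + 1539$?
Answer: $\frac{3361}{5906} \approx 0.56908$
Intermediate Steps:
$P = \frac{1393}{2}$ ($P = -2 + \frac{1255 + 1539}{4} = -2 + \frac{1}{4} \cdot 2794 = -2 + \frac{1397}{2} = \frac{1393}{2} \approx 696.5$)
$\frac{-2377 + P}{575 - 3528} = \frac{-2377 + \frac{1393}{2}}{575 - 3528} = - \frac{3361}{2 \left(-2953\right)} = \left(- \frac{3361}{2}\right) \left(- \frac{1}{2953}\right) = \frac{3361}{5906}$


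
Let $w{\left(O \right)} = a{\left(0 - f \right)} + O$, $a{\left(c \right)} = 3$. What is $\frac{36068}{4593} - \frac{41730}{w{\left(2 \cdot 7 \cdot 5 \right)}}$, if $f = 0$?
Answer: $- \frac{189032926}{335289} \approx -563.79$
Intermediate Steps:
$w{\left(O \right)} = 3 + O$
$\frac{36068}{4593} - \frac{41730}{w{\left(2 \cdot 7 \cdot 5 \right)}} = \frac{36068}{4593} - \frac{41730}{3 + 2 \cdot 7 \cdot 5} = 36068 \cdot \frac{1}{4593} - \frac{41730}{3 + 14 \cdot 5} = \frac{36068}{4593} - \frac{41730}{3 + 70} = \frac{36068}{4593} - \frac{41730}{73} = - \frac{189032926}{335289}$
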